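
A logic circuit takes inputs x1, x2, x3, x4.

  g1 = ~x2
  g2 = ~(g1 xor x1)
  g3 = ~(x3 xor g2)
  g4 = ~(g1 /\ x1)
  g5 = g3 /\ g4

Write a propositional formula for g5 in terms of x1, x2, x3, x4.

g1 = ~x2
g2 = ~(g1 xor x1) = ~(~x2 xor x1)
g3 = ~(x3 xor g2) = ~(x3 xor (~(~x2 xor x1)))
g4 = ~(g1 /\ x1) = ~(~x2 /\ x1)
g5 = g3 /\ g4 = (~(x3 xor (~(~x2 xor x1)))) /\ (~(~x2 /\ x1))

(~(x3 xor (~(~x2 xor x1)))) /\ (~(~x2 /\ x1))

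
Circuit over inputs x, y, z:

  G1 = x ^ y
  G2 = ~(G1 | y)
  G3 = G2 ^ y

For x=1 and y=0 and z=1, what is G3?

0

G1 = 1 ^ 0 = 1
G2 = ~(1 | 0) = 0
G3 = 0 ^ 0 = 0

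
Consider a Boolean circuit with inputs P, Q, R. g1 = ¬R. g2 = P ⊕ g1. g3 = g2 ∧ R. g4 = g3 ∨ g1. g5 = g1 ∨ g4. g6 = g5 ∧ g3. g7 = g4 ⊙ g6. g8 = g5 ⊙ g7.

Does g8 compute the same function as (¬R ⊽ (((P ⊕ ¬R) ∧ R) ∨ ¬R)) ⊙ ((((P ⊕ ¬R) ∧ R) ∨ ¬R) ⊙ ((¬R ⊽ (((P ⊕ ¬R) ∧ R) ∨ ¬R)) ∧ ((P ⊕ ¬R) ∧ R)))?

No

g1 = ¬R
g2 = P ⊕ g1 = P ⊕ ¬R
g3 = g2 ∧ R = (P ⊕ ¬R) ∧ R
g4 = g3 ∨ g1 = ((P ⊕ ¬R) ∧ R) ∨ ¬R
g5 = g1 ∨ g4 = ¬R ∨ (((P ⊕ ¬R) ∧ R) ∨ ¬R)
g6 = g5 ∧ g3 = (¬R ∨ (((P ⊕ ¬R) ∧ R) ∨ ¬R)) ∧ ((P ⊕ ¬R) ∧ R)
g7 = g4 ⊙ g6 = (((P ⊕ ¬R) ∧ R) ∨ ¬R) ⊙ ((¬R ∨ (((P ⊕ ¬R) ∧ R) ∨ ¬R)) ∧ ((P ⊕ ¬R) ∧ R))
g8 = g5 ⊙ g7 = (¬R ∨ (((P ⊕ ¬R) ∧ R) ∨ ¬R)) ⊙ ((((P ⊕ ¬R) ∧ R) ∨ ¬R) ⊙ ((¬R ∨ (((P ⊕ ¬R) ∧ R) ∨ ¬R)) ∧ ((P ⊕ ¬R) ∧ R)))
At P=0, Q=0, R=0: circuit gives 0, formula gives 1.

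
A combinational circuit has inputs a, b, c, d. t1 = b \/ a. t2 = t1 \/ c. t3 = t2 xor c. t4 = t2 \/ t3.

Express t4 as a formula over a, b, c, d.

t1 = b \/ a
t2 = t1 \/ c = (b \/ a) \/ c
t3 = t2 xor c = ((b \/ a) \/ c) xor c
t4 = t2 \/ t3 = ((b \/ a) \/ c) \/ (((b \/ a) \/ c) xor c)

((b \/ a) \/ c) \/ (((b \/ a) \/ c) xor c)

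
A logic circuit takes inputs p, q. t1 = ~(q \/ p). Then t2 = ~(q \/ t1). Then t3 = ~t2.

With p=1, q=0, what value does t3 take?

t1 = ~(0 \/ 1) = 0
t2 = ~(0 \/ 0) = 1
t3 = ~1 = 0

0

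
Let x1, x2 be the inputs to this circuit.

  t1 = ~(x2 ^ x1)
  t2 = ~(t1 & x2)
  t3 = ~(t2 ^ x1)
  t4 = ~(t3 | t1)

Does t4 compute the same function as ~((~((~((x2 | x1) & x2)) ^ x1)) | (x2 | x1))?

t1 = ~(x2 ^ x1)
t2 = ~(t1 & x2) = ~((~(x2 ^ x1)) & x2)
t3 = ~(t2 ^ x1) = ~((~((~(x2 ^ x1)) & x2)) ^ x1)
t4 = ~(t3 | t1) = ~((~((~((~(x2 ^ x1)) & x2)) ^ x1)) | (~(x2 ^ x1)))
At x1=0, x2=0: circuit gives 0, formula gives 1.

No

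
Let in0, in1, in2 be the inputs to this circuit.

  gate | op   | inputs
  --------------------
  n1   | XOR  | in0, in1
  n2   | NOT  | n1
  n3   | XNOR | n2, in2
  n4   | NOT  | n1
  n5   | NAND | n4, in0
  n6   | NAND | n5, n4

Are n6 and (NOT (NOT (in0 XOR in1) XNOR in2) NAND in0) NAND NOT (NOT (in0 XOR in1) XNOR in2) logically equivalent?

No

n1 = in0 XOR in1
n4 = NOT n1 = NOT (in0 XOR in1)
n5 = n4 NAND in0 = NOT (in0 XOR in1) NAND in0
n6 = n5 NAND n4 = (NOT (in0 XOR in1) NAND in0) NAND NOT (in0 XOR in1)
At in0=0, in1=0, in2=1: circuit gives 0, formula gives 1.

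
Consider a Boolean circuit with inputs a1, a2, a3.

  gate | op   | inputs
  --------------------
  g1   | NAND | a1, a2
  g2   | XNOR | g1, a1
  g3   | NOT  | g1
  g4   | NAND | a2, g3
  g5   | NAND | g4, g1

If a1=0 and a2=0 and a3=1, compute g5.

0

g1 = 0 NAND 0 = 1
g3 = NOT 1 = 0
g4 = 0 NAND 0 = 1
g5 = 1 NAND 1 = 0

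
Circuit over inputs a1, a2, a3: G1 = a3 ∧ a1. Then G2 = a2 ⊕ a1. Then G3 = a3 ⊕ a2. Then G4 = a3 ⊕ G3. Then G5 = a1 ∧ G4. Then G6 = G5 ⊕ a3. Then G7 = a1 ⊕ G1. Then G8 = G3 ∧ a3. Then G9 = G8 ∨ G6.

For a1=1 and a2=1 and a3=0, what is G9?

1

G3 = 0 ⊕ 1 = 1
G4 = 0 ⊕ 1 = 1
G5 = 1 ∧ 1 = 1
G6 = 1 ⊕ 0 = 1
G8 = 1 ∧ 0 = 0
G9 = 0 ∨ 1 = 1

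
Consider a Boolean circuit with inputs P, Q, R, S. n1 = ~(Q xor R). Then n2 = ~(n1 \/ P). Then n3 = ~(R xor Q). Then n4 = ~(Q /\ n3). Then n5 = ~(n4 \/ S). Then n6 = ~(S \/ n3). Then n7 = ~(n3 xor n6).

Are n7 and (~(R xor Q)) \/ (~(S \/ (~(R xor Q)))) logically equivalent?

No

n3 = ~(R xor Q)
n6 = ~(S \/ n3) = ~(S \/ (~(R xor Q)))
n7 = ~(n3 xor n6) = ~((~(R xor Q)) xor (~(S \/ (~(R xor Q)))))
At P=0, Q=0, R=0, S=0: circuit gives 0, formula gives 1.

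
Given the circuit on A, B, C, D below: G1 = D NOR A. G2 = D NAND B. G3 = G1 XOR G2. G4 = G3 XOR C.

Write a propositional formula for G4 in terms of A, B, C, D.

G1 = D NOR A
G2 = D NAND B
G3 = G1 XOR G2 = (D NOR A) XOR (D NAND B)
G4 = G3 XOR C = ((D NOR A) XOR (D NAND B)) XOR C

((D NOR A) XOR (D NAND B)) XOR C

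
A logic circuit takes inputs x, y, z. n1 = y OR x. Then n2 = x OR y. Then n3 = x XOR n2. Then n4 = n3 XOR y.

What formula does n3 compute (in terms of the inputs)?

x XOR (x OR y)

n2 = x OR y
n3 = x XOR n2 = x XOR (x OR y)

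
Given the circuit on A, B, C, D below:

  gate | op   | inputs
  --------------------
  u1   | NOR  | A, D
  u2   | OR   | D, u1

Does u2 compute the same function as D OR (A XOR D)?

No

u1 = A NOR D
u2 = D OR u1 = D OR (A NOR D)
At A=0, B=0, C=0, D=0: circuit gives 1, formula gives 0.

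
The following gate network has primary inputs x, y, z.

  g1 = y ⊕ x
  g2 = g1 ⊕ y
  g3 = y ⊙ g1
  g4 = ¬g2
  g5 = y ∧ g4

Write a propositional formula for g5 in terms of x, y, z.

y ∧ ¬((y ⊕ x) ⊕ y)

g1 = y ⊕ x
g2 = g1 ⊕ y = (y ⊕ x) ⊕ y
g4 = ¬g2 = ¬((y ⊕ x) ⊕ y)
g5 = y ∧ g4 = y ∧ ¬((y ⊕ x) ⊕ y)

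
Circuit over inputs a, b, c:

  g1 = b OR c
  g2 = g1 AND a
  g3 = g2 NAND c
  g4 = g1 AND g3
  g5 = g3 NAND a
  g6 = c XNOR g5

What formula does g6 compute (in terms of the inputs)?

c XNOR ((((b OR c) AND a) NAND c) NAND a)

g1 = b OR c
g2 = g1 AND a = (b OR c) AND a
g3 = g2 NAND c = ((b OR c) AND a) NAND c
g5 = g3 NAND a = (((b OR c) AND a) NAND c) NAND a
g6 = c XNOR g5 = c XNOR ((((b OR c) AND a) NAND c) NAND a)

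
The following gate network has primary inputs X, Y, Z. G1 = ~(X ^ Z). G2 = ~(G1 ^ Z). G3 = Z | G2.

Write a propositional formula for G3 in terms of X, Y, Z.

Z | (~((~(X ^ Z)) ^ Z))

G1 = ~(X ^ Z)
G2 = ~(G1 ^ Z) = ~((~(X ^ Z)) ^ Z)
G3 = Z | G2 = Z | (~((~(X ^ Z)) ^ Z))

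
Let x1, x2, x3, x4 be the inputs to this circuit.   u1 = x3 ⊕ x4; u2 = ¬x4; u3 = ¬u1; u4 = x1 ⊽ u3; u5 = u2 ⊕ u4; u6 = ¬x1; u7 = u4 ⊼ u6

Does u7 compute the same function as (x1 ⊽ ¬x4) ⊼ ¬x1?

u1 = x3 ⊕ x4
u3 = ¬u1 = ¬(x3 ⊕ x4)
u4 = x1 ⊽ u3 = x1 ⊽ ¬(x3 ⊕ x4)
u6 = ¬x1
u7 = u4 ⊼ u6 = (x1 ⊽ ¬(x3 ⊕ x4)) ⊼ ¬x1
At x1=0, x2=0, x3=1, x4=0: circuit gives 0, formula gives 1.

No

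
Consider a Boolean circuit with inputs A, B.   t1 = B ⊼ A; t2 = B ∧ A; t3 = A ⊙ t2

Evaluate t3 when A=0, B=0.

1

t2 = 0 ∧ 0 = 0
t3 = 0 ⊙ 0 = 1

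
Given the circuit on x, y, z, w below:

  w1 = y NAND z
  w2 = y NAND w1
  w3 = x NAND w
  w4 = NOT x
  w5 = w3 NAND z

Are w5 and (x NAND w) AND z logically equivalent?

w3 = x NAND w
w5 = w3 NAND z = (x NAND w) NAND z
At x=0, y=0, z=0, w=0: circuit gives 1, formula gives 0.

No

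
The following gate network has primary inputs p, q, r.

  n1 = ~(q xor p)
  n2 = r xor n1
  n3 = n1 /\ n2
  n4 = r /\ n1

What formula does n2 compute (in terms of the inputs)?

n1 = ~(q xor p)
n2 = r xor n1 = r xor (~(q xor p))

r xor (~(q xor p))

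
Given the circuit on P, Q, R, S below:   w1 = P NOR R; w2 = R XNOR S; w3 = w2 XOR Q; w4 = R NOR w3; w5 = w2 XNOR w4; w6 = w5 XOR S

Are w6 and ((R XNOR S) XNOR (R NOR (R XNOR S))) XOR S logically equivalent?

No

w2 = R XNOR S
w3 = w2 XOR Q = (R XNOR S) XOR Q
w4 = R NOR w3 = R NOR ((R XNOR S) XOR Q)
w5 = w2 XNOR w4 = (R XNOR S) XNOR (R NOR ((R XNOR S) XOR Q))
w6 = w5 XOR S = ((R XNOR S) XNOR (R NOR ((R XNOR S) XOR Q))) XOR S
At P=0, Q=1, R=0, S=0: circuit gives 1, formula gives 0.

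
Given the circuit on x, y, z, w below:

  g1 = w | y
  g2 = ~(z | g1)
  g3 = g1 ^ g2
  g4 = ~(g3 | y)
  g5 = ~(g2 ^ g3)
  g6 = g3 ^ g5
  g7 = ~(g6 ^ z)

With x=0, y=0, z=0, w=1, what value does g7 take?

0

g1 = 1 | 0 = 1
g2 = ~(0 | 1) = 0
g3 = 1 ^ 0 = 1
g5 = ~(0 ^ 1) = 0
g6 = 1 ^ 0 = 1
g7 = ~(1 ^ 0) = 0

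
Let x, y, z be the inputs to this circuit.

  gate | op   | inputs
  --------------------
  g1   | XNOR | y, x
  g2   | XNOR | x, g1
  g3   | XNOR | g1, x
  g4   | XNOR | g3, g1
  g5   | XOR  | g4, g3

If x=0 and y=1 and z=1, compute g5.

1

g1 = 1 XNOR 0 = 0
g3 = 0 XNOR 0 = 1
g4 = 1 XNOR 0 = 0
g5 = 0 XOR 1 = 1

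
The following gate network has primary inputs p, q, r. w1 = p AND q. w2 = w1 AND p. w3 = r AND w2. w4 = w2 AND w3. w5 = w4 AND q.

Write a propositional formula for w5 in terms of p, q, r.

(((p AND q) AND p) AND (r AND ((p AND q) AND p))) AND q

w1 = p AND q
w2 = w1 AND p = (p AND q) AND p
w3 = r AND w2 = r AND ((p AND q) AND p)
w4 = w2 AND w3 = ((p AND q) AND p) AND (r AND ((p AND q) AND p))
w5 = w4 AND q = (((p AND q) AND p) AND (r AND ((p AND q) AND p))) AND q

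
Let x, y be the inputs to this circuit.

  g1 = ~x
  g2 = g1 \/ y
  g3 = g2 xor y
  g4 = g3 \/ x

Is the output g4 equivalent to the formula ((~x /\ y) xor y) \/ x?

No

g1 = ~x
g2 = g1 \/ y = ~x \/ y
g3 = g2 xor y = (~x \/ y) xor y
g4 = g3 \/ x = ((~x \/ y) xor y) \/ x
At x=0, y=0: circuit gives 1, formula gives 0.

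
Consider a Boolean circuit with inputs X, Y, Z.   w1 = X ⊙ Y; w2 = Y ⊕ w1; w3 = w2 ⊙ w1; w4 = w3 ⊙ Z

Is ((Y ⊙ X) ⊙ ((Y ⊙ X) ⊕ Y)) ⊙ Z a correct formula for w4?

Yes

w1 = X ⊙ Y
w2 = Y ⊕ w1 = Y ⊕ (X ⊙ Y)
w3 = w2 ⊙ w1 = (Y ⊕ (X ⊙ Y)) ⊙ (X ⊙ Y)
w4 = w3 ⊙ Z = ((Y ⊕ (X ⊙ Y)) ⊙ (X ⊙ Y)) ⊙ Z
At X=0, Y=0, Z=0: circuit gives 0, formula gives 0.
At X=0, Y=0, Z=1: circuit gives 1, formula gives 1.
Agrees on all 8 inputs.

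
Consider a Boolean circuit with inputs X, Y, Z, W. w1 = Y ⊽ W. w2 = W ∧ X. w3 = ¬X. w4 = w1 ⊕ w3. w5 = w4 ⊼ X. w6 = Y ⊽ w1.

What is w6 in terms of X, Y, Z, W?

w1 = Y ⊽ W
w6 = Y ⊽ w1 = Y ⊽ (Y ⊽ W)

Y ⊽ (Y ⊽ W)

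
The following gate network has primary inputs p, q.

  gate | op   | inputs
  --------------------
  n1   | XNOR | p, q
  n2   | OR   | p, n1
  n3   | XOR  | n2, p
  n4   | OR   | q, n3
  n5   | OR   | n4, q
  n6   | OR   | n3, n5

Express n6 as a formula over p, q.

((p OR (p XNOR q)) XOR p) OR ((q OR ((p OR (p XNOR q)) XOR p)) OR q)

n1 = p XNOR q
n2 = p OR n1 = p OR (p XNOR q)
n3 = n2 XOR p = (p OR (p XNOR q)) XOR p
n4 = q OR n3 = q OR ((p OR (p XNOR q)) XOR p)
n5 = n4 OR q = (q OR ((p OR (p XNOR q)) XOR p)) OR q
n6 = n3 OR n5 = ((p OR (p XNOR q)) XOR p) OR ((q OR ((p OR (p XNOR q)) XOR p)) OR q)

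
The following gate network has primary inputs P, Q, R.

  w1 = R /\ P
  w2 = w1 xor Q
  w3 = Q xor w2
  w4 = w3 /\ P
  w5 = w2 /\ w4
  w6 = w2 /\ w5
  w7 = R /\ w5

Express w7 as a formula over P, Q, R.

w1 = R /\ P
w2 = w1 xor Q = (R /\ P) xor Q
w3 = Q xor w2 = Q xor ((R /\ P) xor Q)
w4 = w3 /\ P = (Q xor ((R /\ P) xor Q)) /\ P
w5 = w2 /\ w4 = ((R /\ P) xor Q) /\ ((Q xor ((R /\ P) xor Q)) /\ P)
w7 = R /\ w5 = R /\ (((R /\ P) xor Q) /\ ((Q xor ((R /\ P) xor Q)) /\ P))

R /\ (((R /\ P) xor Q) /\ ((Q xor ((R /\ P) xor Q)) /\ P))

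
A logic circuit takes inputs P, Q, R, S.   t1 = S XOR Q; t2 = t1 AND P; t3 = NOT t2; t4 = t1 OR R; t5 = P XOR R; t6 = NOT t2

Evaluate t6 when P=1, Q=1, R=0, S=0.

0

t1 = 0 XOR 1 = 1
t2 = 1 AND 1 = 1
t6 = NOT 1 = 0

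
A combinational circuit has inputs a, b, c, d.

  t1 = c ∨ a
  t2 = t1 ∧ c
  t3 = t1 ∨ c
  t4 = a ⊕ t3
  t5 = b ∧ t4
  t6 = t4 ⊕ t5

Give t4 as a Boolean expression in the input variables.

a ⊕ ((c ∨ a) ∨ c)

t1 = c ∨ a
t3 = t1 ∨ c = (c ∨ a) ∨ c
t4 = a ⊕ t3 = a ⊕ ((c ∨ a) ∨ c)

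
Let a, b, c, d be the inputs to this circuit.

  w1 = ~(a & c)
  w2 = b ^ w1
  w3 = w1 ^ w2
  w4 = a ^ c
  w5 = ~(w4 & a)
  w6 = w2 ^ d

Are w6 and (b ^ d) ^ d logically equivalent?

No

w1 = ~(a & c)
w2 = b ^ w1 = b ^ (~(a & c))
w6 = w2 ^ d = (b ^ (~(a & c))) ^ d
At a=0, b=0, c=0, d=0: circuit gives 1, formula gives 0.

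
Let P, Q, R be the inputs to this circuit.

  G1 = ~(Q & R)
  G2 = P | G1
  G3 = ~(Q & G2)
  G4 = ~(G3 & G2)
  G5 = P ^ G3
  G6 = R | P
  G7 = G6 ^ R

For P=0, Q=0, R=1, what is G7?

G6 = 1 | 0 = 1
G7 = 1 ^ 1 = 0

0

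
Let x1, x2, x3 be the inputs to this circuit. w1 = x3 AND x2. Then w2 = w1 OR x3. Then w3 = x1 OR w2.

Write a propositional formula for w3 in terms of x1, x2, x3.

x1 OR ((x3 AND x2) OR x3)

w1 = x3 AND x2
w2 = w1 OR x3 = (x3 AND x2) OR x3
w3 = x1 OR w2 = x1 OR ((x3 AND x2) OR x3)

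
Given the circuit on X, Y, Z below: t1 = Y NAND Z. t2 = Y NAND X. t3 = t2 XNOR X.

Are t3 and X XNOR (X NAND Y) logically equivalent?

t2 = Y NAND X
t3 = t2 XNOR X = (Y NAND X) XNOR X
At X=0, Y=0, Z=0: circuit gives 0, formula gives 0.
At X=1, Y=0, Z=0: circuit gives 1, formula gives 1.
Agrees on all 8 inputs.

Yes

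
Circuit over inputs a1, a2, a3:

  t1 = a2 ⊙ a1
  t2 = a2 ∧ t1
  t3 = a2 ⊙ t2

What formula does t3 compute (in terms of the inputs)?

a2 ⊙ (a2 ∧ (a2 ⊙ a1))

t1 = a2 ⊙ a1
t2 = a2 ∧ t1 = a2 ∧ (a2 ⊙ a1)
t3 = a2 ⊙ t2 = a2 ⊙ (a2 ∧ (a2 ⊙ a1))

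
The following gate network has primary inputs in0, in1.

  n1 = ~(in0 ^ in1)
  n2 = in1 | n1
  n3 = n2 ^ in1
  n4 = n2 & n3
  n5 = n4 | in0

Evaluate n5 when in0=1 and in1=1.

n1 = ~(1 ^ 1) = 1
n2 = 1 | 1 = 1
n3 = 1 ^ 1 = 0
n4 = 1 & 0 = 0
n5 = 0 | 1 = 1

1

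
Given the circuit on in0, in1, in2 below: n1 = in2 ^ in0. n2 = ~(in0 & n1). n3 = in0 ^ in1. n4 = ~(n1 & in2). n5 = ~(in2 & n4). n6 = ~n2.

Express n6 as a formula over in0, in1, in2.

~(~(in0 & (in2 ^ in0)))

n1 = in2 ^ in0
n2 = ~(in0 & n1) = ~(in0 & (in2 ^ in0))
n6 = ~n2 = ~(~(in0 & (in2 ^ in0)))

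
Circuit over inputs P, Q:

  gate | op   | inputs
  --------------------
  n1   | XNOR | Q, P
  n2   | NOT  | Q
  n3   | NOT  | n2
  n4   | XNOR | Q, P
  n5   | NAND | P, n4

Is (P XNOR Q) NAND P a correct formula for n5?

n4 = Q XNOR P
n5 = P NAND n4 = P NAND (Q XNOR P)
At P=1, Q=1: circuit gives 0, formula gives 0.
At P=0, Q=0: circuit gives 1, formula gives 1.
Agrees on all 4 inputs.

Yes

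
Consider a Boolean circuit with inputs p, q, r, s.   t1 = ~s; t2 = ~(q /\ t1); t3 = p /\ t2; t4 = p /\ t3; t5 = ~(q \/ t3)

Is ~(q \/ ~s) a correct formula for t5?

t1 = ~s
t2 = ~(q /\ t1) = ~(q /\ ~s)
t3 = p /\ t2 = p /\ (~(q /\ ~s))
t5 = ~(q \/ t3) = ~(q \/ (p /\ (~(q /\ ~s))))
At p=0, q=0, r=0, s=0: circuit gives 1, formula gives 0.

No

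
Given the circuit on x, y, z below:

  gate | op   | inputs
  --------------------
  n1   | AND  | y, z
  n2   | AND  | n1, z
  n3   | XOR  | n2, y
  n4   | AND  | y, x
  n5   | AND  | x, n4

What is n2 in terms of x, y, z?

n1 = y AND z
n2 = n1 AND z = (y AND z) AND z

(y AND z) AND z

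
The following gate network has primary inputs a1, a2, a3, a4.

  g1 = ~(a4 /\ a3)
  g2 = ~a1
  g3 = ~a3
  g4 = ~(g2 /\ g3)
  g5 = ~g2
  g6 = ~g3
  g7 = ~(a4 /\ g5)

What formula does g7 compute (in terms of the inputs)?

~(a4 /\ ~~a1)

g2 = ~a1
g5 = ~g2 = ~~a1
g7 = ~(a4 /\ g5) = ~(a4 /\ ~~a1)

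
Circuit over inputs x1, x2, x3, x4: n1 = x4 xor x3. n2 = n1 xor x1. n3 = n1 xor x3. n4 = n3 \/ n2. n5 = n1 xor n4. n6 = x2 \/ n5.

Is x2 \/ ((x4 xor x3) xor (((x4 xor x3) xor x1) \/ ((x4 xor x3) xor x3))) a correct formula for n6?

n1 = x4 xor x3
n2 = n1 xor x1 = (x4 xor x3) xor x1
n3 = n1 xor x3 = (x4 xor x3) xor x3
n4 = n3 \/ n2 = ((x4 xor x3) xor x3) \/ ((x4 xor x3) xor x1)
n5 = n1 xor n4 = (x4 xor x3) xor (((x4 xor x3) xor x3) \/ ((x4 xor x3) xor x1))
n6 = x2 \/ n5 = x2 \/ ((x4 xor x3) xor (((x4 xor x3) xor x3) \/ ((x4 xor x3) xor x1)))
At x1=0, x2=0, x3=0, x4=0: circuit gives 0, formula gives 0.
At x1=0, x2=0, x3=1, x4=1: circuit gives 1, formula gives 1.
Agrees on all 16 inputs.

Yes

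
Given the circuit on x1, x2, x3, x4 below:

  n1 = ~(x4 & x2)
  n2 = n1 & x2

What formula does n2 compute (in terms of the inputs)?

(~(x4 & x2)) & x2

n1 = ~(x4 & x2)
n2 = n1 & x2 = (~(x4 & x2)) & x2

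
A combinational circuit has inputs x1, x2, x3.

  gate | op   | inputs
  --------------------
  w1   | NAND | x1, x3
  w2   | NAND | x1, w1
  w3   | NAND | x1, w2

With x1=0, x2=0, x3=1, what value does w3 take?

1

w1 = 0 NAND 1 = 1
w2 = 0 NAND 1 = 1
w3 = 0 NAND 1 = 1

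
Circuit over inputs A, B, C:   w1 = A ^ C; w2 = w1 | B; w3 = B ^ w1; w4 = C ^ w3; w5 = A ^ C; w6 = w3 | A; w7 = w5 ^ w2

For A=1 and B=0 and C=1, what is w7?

0

w1 = 1 ^ 1 = 0
w2 = 0 | 0 = 0
w5 = 1 ^ 1 = 0
w7 = 0 ^ 0 = 0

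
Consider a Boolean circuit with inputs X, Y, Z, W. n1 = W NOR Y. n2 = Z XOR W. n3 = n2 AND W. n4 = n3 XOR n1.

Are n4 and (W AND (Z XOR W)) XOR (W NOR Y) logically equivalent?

n1 = W NOR Y
n2 = Z XOR W
n3 = n2 AND W = (Z XOR W) AND W
n4 = n3 XOR n1 = ((Z XOR W) AND W) XOR (W NOR Y)
At X=0, Y=0, Z=1, W=1: circuit gives 0, formula gives 0.
At X=0, Y=0, Z=0, W=0: circuit gives 1, formula gives 1.
Agrees on all 16 inputs.

Yes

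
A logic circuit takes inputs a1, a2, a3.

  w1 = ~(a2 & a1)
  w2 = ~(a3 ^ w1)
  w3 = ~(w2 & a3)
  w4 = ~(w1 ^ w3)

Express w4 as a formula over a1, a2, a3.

w1 = ~(a2 & a1)
w2 = ~(a3 ^ w1) = ~(a3 ^ (~(a2 & a1)))
w3 = ~(w2 & a3) = ~((~(a3 ^ (~(a2 & a1)))) & a3)
w4 = ~(w1 ^ w3) = ~((~(a2 & a1)) ^ (~((~(a3 ^ (~(a2 & a1)))) & a3)))

~((~(a2 & a1)) ^ (~((~(a3 ^ (~(a2 & a1)))) & a3)))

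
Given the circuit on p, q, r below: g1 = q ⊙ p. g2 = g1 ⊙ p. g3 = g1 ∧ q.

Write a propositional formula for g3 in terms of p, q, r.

(q ⊙ p) ∧ q

g1 = q ⊙ p
g3 = g1 ∧ q = (q ⊙ p) ∧ q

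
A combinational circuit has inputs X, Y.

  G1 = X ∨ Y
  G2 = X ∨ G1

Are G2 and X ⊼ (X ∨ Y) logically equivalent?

No

G1 = X ∨ Y
G2 = X ∨ G1 = X ∨ (X ∨ Y)
At X=0, Y=0: circuit gives 0, formula gives 1.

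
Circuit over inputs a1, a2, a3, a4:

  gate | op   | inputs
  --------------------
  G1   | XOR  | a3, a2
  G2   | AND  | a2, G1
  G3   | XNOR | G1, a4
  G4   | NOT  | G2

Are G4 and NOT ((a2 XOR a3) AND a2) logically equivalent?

G1 = a3 XOR a2
G2 = a2 AND G1 = a2 AND (a3 XOR a2)
G4 = NOT G2 = NOT (a2 AND (a3 XOR a2))
At a1=0, a2=1, a3=0, a4=0: circuit gives 0, formula gives 0.
At a1=0, a2=0, a3=0, a4=0: circuit gives 1, formula gives 1.
Agrees on all 16 inputs.

Yes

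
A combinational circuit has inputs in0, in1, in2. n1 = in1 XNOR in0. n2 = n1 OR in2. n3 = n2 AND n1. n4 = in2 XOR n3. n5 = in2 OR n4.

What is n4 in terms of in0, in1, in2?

n1 = in1 XNOR in0
n2 = n1 OR in2 = (in1 XNOR in0) OR in2
n3 = n2 AND n1 = ((in1 XNOR in0) OR in2) AND (in1 XNOR in0)
n4 = in2 XOR n3 = in2 XOR (((in1 XNOR in0) OR in2) AND (in1 XNOR in0))

in2 XOR (((in1 XNOR in0) OR in2) AND (in1 XNOR in0))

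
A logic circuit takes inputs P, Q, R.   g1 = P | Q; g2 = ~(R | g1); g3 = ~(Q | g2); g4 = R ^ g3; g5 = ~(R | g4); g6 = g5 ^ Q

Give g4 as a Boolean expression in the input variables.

R ^ (~(Q | (~(R | (P | Q)))))

g1 = P | Q
g2 = ~(R | g1) = ~(R | (P | Q))
g3 = ~(Q | g2) = ~(Q | (~(R | (P | Q))))
g4 = R ^ g3 = R ^ (~(Q | (~(R | (P | Q)))))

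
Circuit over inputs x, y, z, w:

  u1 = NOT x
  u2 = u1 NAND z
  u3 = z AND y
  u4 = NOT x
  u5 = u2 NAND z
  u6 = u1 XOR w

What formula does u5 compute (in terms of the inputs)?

u1 = NOT x
u2 = u1 NAND z = NOT x NAND z
u5 = u2 NAND z = (NOT x NAND z) NAND z

(NOT x NAND z) NAND z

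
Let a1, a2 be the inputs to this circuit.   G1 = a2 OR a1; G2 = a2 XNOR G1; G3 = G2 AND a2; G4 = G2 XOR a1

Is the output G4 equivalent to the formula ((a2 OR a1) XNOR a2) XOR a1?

Yes

G1 = a2 OR a1
G2 = a2 XNOR G1 = a2 XNOR (a2 OR a1)
G4 = G2 XOR a1 = (a2 XNOR (a2 OR a1)) XOR a1
At a1=1, a2=1: circuit gives 0, formula gives 0.
At a1=0, a2=0: circuit gives 1, formula gives 1.
Agrees on all 4 inputs.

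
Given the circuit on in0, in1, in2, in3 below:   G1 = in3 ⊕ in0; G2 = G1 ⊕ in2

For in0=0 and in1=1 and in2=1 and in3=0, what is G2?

G1 = 0 ⊕ 0 = 0
G2 = 0 ⊕ 1 = 1

1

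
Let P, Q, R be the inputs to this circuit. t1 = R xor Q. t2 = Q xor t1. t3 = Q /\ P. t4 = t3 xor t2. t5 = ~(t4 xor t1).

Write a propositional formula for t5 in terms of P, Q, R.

~(((Q /\ P) xor (Q xor (R xor Q))) xor (R xor Q))

t1 = R xor Q
t2 = Q xor t1 = Q xor (R xor Q)
t3 = Q /\ P
t4 = t3 xor t2 = (Q /\ P) xor (Q xor (R xor Q))
t5 = ~(t4 xor t1) = ~(((Q /\ P) xor (Q xor (R xor Q))) xor (R xor Q))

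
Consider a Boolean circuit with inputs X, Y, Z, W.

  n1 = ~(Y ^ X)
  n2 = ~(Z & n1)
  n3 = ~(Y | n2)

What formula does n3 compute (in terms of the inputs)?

~(Y | (~(Z & (~(Y ^ X)))))

n1 = ~(Y ^ X)
n2 = ~(Z & n1) = ~(Z & (~(Y ^ X)))
n3 = ~(Y | n2) = ~(Y | (~(Z & (~(Y ^ X)))))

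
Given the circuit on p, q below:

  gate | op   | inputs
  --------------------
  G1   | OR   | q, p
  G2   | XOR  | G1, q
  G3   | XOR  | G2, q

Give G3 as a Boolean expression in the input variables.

((q OR p) XOR q) XOR q

G1 = q OR p
G2 = G1 XOR q = (q OR p) XOR q
G3 = G2 XOR q = ((q OR p) XOR q) XOR q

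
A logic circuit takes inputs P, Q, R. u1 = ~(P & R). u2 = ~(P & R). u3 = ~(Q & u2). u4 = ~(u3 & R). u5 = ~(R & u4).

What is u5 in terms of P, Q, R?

u2 = ~(P & R)
u3 = ~(Q & u2) = ~(Q & (~(P & R)))
u4 = ~(u3 & R) = ~((~(Q & (~(P & R)))) & R)
u5 = ~(R & u4) = ~(R & (~((~(Q & (~(P & R)))) & R)))

~(R & (~((~(Q & (~(P & R)))) & R)))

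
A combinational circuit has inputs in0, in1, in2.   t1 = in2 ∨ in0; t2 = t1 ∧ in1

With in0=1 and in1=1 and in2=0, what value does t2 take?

1

t1 = 0 ∨ 1 = 1
t2 = 1 ∧ 1 = 1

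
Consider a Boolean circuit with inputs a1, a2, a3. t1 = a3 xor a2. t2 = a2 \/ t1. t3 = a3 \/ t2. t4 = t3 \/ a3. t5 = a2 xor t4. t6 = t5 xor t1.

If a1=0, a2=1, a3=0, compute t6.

t1 = 0 xor 1 = 1
t2 = 1 \/ 1 = 1
t3 = 0 \/ 1 = 1
t4 = 1 \/ 0 = 1
t5 = 1 xor 1 = 0
t6 = 0 xor 1 = 1

1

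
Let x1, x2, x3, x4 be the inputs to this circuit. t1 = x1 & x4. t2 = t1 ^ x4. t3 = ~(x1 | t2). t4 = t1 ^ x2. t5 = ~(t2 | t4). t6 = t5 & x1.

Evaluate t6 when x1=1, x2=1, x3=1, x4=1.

t1 = 1 & 1 = 1
t2 = 1 ^ 1 = 0
t4 = 1 ^ 1 = 0
t5 = ~(0 | 0) = 1
t6 = 1 & 1 = 1

1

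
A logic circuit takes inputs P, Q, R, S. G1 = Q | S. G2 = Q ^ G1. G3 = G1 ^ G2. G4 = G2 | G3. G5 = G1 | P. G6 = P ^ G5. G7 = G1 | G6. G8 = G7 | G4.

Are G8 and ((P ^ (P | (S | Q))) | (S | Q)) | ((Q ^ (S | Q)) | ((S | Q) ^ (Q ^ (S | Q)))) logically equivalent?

G1 = Q | S
G2 = Q ^ G1 = Q ^ (Q | S)
G3 = G1 ^ G2 = (Q | S) ^ (Q ^ (Q | S))
G4 = G2 | G3 = (Q ^ (Q | S)) | ((Q | S) ^ (Q ^ (Q | S)))
G5 = G1 | P = (Q | S) | P
G6 = P ^ G5 = P ^ ((Q | S) | P)
G7 = G1 | G6 = (Q | S) | (P ^ ((Q | S) | P))
G8 = G7 | G4 = ((Q | S) | (P ^ ((Q | S) | P))) | ((Q ^ (Q | S)) | ((Q | S) ^ (Q ^ (Q | S))))
At P=0, Q=0, R=0, S=0: circuit gives 0, formula gives 0.
At P=0, Q=0, R=0, S=1: circuit gives 1, formula gives 1.
Agrees on all 16 inputs.

Yes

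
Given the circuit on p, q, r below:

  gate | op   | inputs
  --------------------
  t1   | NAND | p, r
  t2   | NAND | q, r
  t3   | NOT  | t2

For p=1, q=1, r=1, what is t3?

1

t2 = 1 NAND 1 = 0
t3 = NOT 0 = 1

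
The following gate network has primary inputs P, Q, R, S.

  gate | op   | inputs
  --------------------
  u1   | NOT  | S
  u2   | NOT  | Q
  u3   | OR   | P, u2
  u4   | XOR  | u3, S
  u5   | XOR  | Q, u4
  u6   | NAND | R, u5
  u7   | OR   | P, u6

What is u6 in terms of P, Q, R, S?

R NAND (Q XOR ((P OR NOT Q) XOR S))

u2 = NOT Q
u3 = P OR u2 = P OR NOT Q
u4 = u3 XOR S = (P OR NOT Q) XOR S
u5 = Q XOR u4 = Q XOR ((P OR NOT Q) XOR S)
u6 = R NAND u5 = R NAND (Q XOR ((P OR NOT Q) XOR S))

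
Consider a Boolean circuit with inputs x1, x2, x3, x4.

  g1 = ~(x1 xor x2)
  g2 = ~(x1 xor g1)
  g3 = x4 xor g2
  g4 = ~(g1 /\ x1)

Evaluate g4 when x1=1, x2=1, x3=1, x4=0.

0

g1 = ~(1 xor 1) = 1
g4 = ~(1 /\ 1) = 0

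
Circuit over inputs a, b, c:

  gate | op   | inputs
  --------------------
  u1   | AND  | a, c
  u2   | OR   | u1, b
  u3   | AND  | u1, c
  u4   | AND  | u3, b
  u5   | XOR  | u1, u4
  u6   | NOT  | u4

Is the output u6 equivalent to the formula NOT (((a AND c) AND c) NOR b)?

u1 = a AND c
u3 = u1 AND c = (a AND c) AND c
u4 = u3 AND b = ((a AND c) AND c) AND b
u6 = NOT u4 = NOT (((a AND c) AND c) AND b)
At a=0, b=0, c=0: circuit gives 1, formula gives 0.

No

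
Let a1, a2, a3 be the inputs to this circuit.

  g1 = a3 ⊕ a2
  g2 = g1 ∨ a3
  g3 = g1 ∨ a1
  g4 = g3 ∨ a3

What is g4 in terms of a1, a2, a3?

g1 = a3 ⊕ a2
g3 = g1 ∨ a1 = (a3 ⊕ a2) ∨ a1
g4 = g3 ∨ a3 = ((a3 ⊕ a2) ∨ a1) ∨ a3

((a3 ⊕ a2) ∨ a1) ∨ a3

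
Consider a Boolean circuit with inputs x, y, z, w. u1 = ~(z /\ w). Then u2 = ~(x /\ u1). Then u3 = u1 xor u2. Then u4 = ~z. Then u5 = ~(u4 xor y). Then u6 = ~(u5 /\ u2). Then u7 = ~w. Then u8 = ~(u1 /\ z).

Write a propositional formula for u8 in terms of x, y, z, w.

u1 = ~(z /\ w)
u8 = ~(u1 /\ z) = ~((~(z /\ w)) /\ z)

~((~(z /\ w)) /\ z)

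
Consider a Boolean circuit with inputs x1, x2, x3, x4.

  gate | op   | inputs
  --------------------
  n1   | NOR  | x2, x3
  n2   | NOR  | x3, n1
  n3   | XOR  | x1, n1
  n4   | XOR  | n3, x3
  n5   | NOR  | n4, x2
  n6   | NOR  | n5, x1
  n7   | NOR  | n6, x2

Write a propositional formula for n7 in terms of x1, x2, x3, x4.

n1 = x2 NOR x3
n3 = x1 XOR n1 = x1 XOR (x2 NOR x3)
n4 = n3 XOR x3 = (x1 XOR (x2 NOR x3)) XOR x3
n5 = n4 NOR x2 = ((x1 XOR (x2 NOR x3)) XOR x3) NOR x2
n6 = n5 NOR x1 = (((x1 XOR (x2 NOR x3)) XOR x3) NOR x2) NOR x1
n7 = n6 NOR x2 = ((((x1 XOR (x2 NOR x3)) XOR x3) NOR x2) NOR x1) NOR x2

((((x1 XOR (x2 NOR x3)) XOR x3) NOR x2) NOR x1) NOR x2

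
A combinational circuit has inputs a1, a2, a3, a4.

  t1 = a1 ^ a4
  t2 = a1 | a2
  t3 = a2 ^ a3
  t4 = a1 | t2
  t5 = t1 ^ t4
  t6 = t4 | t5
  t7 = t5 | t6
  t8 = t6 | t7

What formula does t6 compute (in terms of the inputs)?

(a1 | (a1 | a2)) | ((a1 ^ a4) ^ (a1 | (a1 | a2)))

t1 = a1 ^ a4
t2 = a1 | a2
t4 = a1 | t2 = a1 | (a1 | a2)
t5 = t1 ^ t4 = (a1 ^ a4) ^ (a1 | (a1 | a2))
t6 = t4 | t5 = (a1 | (a1 | a2)) | ((a1 ^ a4) ^ (a1 | (a1 | a2)))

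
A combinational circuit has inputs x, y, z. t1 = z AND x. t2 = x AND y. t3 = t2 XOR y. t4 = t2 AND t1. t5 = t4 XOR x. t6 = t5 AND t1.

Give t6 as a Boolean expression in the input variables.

t1 = z AND x
t2 = x AND y
t4 = t2 AND t1 = (x AND y) AND (z AND x)
t5 = t4 XOR x = ((x AND y) AND (z AND x)) XOR x
t6 = t5 AND t1 = (((x AND y) AND (z AND x)) XOR x) AND (z AND x)

(((x AND y) AND (z AND x)) XOR x) AND (z AND x)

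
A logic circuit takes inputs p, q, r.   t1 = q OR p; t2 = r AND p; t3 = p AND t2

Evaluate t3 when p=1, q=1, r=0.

t2 = 0 AND 1 = 0
t3 = 1 AND 0 = 0

0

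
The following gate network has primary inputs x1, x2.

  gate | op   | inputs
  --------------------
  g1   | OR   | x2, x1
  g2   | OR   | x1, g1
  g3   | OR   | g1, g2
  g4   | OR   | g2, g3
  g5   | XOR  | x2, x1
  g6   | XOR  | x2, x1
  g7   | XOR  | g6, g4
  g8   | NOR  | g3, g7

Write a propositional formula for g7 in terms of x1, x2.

(x2 XOR x1) XOR ((x1 OR (x2 OR x1)) OR ((x2 OR x1) OR (x1 OR (x2 OR x1))))

g1 = x2 OR x1
g2 = x1 OR g1 = x1 OR (x2 OR x1)
g3 = g1 OR g2 = (x2 OR x1) OR (x1 OR (x2 OR x1))
g4 = g2 OR g3 = (x1 OR (x2 OR x1)) OR ((x2 OR x1) OR (x1 OR (x2 OR x1)))
g6 = x2 XOR x1
g7 = g6 XOR g4 = (x2 XOR x1) XOR ((x1 OR (x2 OR x1)) OR ((x2 OR x1) OR (x1 OR (x2 OR x1))))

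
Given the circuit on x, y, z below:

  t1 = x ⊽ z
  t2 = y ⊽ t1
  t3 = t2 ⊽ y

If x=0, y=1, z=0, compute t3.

0

t1 = 0 ⊽ 0 = 1
t2 = 1 ⊽ 1 = 0
t3 = 0 ⊽ 1 = 0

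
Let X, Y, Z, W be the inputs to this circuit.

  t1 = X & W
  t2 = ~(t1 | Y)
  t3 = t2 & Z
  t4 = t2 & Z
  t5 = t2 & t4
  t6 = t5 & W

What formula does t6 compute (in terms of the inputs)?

t1 = X & W
t2 = ~(t1 | Y) = ~((X & W) | Y)
t4 = t2 & Z = (~((X & W) | Y)) & Z
t5 = t2 & t4 = (~((X & W) | Y)) & ((~((X & W) | Y)) & Z)
t6 = t5 & W = ((~((X & W) | Y)) & ((~((X & W) | Y)) & Z)) & W

((~((X & W) | Y)) & ((~((X & W) | Y)) & Z)) & W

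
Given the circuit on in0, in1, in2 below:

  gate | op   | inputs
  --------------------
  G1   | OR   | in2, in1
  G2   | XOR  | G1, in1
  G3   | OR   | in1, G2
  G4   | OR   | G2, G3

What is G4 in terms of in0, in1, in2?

G1 = in2 OR in1
G2 = G1 XOR in1 = (in2 OR in1) XOR in1
G3 = in1 OR G2 = in1 OR ((in2 OR in1) XOR in1)
G4 = G2 OR G3 = ((in2 OR in1) XOR in1) OR (in1 OR ((in2 OR in1) XOR in1))

((in2 OR in1) XOR in1) OR (in1 OR ((in2 OR in1) XOR in1))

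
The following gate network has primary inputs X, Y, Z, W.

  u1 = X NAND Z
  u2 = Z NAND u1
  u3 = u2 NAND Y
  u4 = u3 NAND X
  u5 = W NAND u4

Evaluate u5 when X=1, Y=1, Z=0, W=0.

u1 = 1 NAND 0 = 1
u2 = 0 NAND 1 = 1
u3 = 1 NAND 1 = 0
u4 = 0 NAND 1 = 1
u5 = 0 NAND 1 = 1

1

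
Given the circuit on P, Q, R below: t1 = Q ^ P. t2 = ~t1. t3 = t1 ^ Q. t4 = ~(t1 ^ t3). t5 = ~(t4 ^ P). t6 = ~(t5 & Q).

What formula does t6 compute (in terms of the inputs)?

~((~((~((Q ^ P) ^ ((Q ^ P) ^ Q))) ^ P)) & Q)

t1 = Q ^ P
t3 = t1 ^ Q = (Q ^ P) ^ Q
t4 = ~(t1 ^ t3) = ~((Q ^ P) ^ ((Q ^ P) ^ Q))
t5 = ~(t4 ^ P) = ~((~((Q ^ P) ^ ((Q ^ P) ^ Q))) ^ P)
t6 = ~(t5 & Q) = ~((~((~((Q ^ P) ^ ((Q ^ P) ^ Q))) ^ P)) & Q)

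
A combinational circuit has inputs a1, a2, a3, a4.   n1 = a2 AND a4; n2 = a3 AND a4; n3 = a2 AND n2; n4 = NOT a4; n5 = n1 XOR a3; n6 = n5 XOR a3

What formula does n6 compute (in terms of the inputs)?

n1 = a2 AND a4
n5 = n1 XOR a3 = (a2 AND a4) XOR a3
n6 = n5 XOR a3 = ((a2 AND a4) XOR a3) XOR a3

((a2 AND a4) XOR a3) XOR a3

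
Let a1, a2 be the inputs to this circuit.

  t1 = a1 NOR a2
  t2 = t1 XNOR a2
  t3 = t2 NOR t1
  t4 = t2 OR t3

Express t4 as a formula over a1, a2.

((a1 NOR a2) XNOR a2) OR (((a1 NOR a2) XNOR a2) NOR (a1 NOR a2))

t1 = a1 NOR a2
t2 = t1 XNOR a2 = (a1 NOR a2) XNOR a2
t3 = t2 NOR t1 = ((a1 NOR a2) XNOR a2) NOR (a1 NOR a2)
t4 = t2 OR t3 = ((a1 NOR a2) XNOR a2) OR (((a1 NOR a2) XNOR a2) NOR (a1 NOR a2))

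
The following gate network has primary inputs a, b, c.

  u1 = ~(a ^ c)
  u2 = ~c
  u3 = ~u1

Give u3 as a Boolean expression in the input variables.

u1 = ~(a ^ c)
u3 = ~u1 = ~(~(a ^ c))

~(~(a ^ c))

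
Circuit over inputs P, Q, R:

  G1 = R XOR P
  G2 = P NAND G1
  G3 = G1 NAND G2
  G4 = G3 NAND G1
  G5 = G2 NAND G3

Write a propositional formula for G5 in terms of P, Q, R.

(P NAND (R XOR P)) NAND ((R XOR P) NAND (P NAND (R XOR P)))

G1 = R XOR P
G2 = P NAND G1 = P NAND (R XOR P)
G3 = G1 NAND G2 = (R XOR P) NAND (P NAND (R XOR P))
G5 = G2 NAND G3 = (P NAND (R XOR P)) NAND ((R XOR P) NAND (P NAND (R XOR P)))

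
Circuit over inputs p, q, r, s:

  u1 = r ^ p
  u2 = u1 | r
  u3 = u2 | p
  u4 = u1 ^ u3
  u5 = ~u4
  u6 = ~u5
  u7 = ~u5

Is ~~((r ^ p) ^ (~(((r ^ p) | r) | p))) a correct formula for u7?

u1 = r ^ p
u2 = u1 | r = (r ^ p) | r
u3 = u2 | p = ((r ^ p) | r) | p
u4 = u1 ^ u3 = (r ^ p) ^ (((r ^ p) | r) | p)
u5 = ~u4 = ~((r ^ p) ^ (((r ^ p) | r) | p))
u7 = ~u5 = ~~((r ^ p) ^ (((r ^ p) | r) | p))
At p=0, q=0, r=0, s=0: circuit gives 0, formula gives 1.

No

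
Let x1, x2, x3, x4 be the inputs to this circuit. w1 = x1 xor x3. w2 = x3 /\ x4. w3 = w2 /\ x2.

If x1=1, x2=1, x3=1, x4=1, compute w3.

1

w2 = 1 /\ 1 = 1
w3 = 1 /\ 1 = 1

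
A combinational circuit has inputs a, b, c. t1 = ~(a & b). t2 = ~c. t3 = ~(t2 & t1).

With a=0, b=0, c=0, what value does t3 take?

0

t1 = ~(0 & 0) = 1
t2 = ~0 = 1
t3 = ~(1 & 1) = 0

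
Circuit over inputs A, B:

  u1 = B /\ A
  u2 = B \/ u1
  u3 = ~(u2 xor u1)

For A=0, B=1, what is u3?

0

u1 = 1 /\ 0 = 0
u2 = 1 \/ 0 = 1
u3 = ~(1 xor 0) = 0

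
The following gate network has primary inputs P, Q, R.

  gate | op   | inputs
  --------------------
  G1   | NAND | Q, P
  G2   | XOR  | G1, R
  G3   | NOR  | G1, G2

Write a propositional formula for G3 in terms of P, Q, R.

(Q NAND P) NOR ((Q NAND P) XOR R)

G1 = Q NAND P
G2 = G1 XOR R = (Q NAND P) XOR R
G3 = G1 NOR G2 = (Q NAND P) NOR ((Q NAND P) XOR R)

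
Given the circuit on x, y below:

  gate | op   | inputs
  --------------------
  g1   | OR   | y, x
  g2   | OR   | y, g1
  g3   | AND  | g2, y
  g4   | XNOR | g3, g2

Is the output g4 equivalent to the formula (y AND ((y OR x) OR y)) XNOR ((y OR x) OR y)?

g1 = y OR x
g2 = y OR g1 = y OR (y OR x)
g3 = g2 AND y = (y OR (y OR x)) AND y
g4 = g3 XNOR g2 = ((y OR (y OR x)) AND y) XNOR (y OR (y OR x))
At x=1, y=0: circuit gives 0, formula gives 0.
At x=0, y=0: circuit gives 1, formula gives 1.
Agrees on all 4 inputs.

Yes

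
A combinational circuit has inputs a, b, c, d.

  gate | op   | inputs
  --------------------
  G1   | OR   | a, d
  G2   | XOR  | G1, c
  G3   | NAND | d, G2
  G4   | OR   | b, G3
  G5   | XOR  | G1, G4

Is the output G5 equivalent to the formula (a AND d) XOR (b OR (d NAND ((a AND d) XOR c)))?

No

G1 = a OR d
G2 = G1 XOR c = (a OR d) XOR c
G3 = d NAND G2 = d NAND ((a OR d) XOR c)
G4 = b OR G3 = b OR (d NAND ((a OR d) XOR c))
G5 = G1 XOR G4 = (a OR d) XOR (b OR (d NAND ((a OR d) XOR c)))
At a=0, b=1, c=0, d=1: circuit gives 0, formula gives 1.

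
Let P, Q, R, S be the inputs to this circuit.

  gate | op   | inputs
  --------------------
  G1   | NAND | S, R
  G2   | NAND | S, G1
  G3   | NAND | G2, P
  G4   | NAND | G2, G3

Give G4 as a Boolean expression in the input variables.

(S NAND (S NAND R)) NAND ((S NAND (S NAND R)) NAND P)

G1 = S NAND R
G2 = S NAND G1 = S NAND (S NAND R)
G3 = G2 NAND P = (S NAND (S NAND R)) NAND P
G4 = G2 NAND G3 = (S NAND (S NAND R)) NAND ((S NAND (S NAND R)) NAND P)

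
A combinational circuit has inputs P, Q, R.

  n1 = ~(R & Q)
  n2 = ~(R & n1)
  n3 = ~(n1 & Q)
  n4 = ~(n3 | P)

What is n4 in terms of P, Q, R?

~((~((~(R & Q)) & Q)) | P)

n1 = ~(R & Q)
n3 = ~(n1 & Q) = ~((~(R & Q)) & Q)
n4 = ~(n3 | P) = ~((~((~(R & Q)) & Q)) | P)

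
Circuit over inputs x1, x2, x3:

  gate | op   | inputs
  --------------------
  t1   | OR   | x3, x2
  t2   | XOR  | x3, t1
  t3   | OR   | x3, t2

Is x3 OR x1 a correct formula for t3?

No

t1 = x3 OR x2
t2 = x3 XOR t1 = x3 XOR (x3 OR x2)
t3 = x3 OR t2 = x3 OR (x3 XOR (x3 OR x2))
At x1=0, x2=1, x3=0: circuit gives 1, formula gives 0.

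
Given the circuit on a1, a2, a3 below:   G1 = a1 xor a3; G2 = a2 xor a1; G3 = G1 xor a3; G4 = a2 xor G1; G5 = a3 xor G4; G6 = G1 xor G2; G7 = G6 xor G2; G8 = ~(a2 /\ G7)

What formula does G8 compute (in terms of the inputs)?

~(a2 /\ (((a1 xor a3) xor (a2 xor a1)) xor (a2 xor a1)))

G1 = a1 xor a3
G2 = a2 xor a1
G6 = G1 xor G2 = (a1 xor a3) xor (a2 xor a1)
G7 = G6 xor G2 = ((a1 xor a3) xor (a2 xor a1)) xor (a2 xor a1)
G8 = ~(a2 /\ G7) = ~(a2 /\ (((a1 xor a3) xor (a2 xor a1)) xor (a2 xor a1)))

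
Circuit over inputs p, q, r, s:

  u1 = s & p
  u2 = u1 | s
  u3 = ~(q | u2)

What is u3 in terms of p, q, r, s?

~(q | ((s & p) | s))

u1 = s & p
u2 = u1 | s = (s & p) | s
u3 = ~(q | u2) = ~(q | ((s & p) | s))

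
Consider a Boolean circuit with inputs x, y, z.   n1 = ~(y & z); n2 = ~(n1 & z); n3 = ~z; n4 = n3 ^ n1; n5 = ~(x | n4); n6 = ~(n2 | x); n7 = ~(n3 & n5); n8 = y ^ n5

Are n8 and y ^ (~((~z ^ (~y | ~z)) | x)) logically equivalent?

Yes

n1 = ~(y & z)
n3 = ~z
n4 = n3 ^ n1 = ~z ^ (~(y & z))
n5 = ~(x | n4) = ~(x | (~z ^ (~(y & z))))
n8 = y ^ n5 = y ^ (~(x | (~z ^ (~(y & z)))))
At x=0, y=0, z=1: circuit gives 0, formula gives 0.
At x=0, y=0, z=0: circuit gives 1, formula gives 1.
Agrees on all 8 inputs.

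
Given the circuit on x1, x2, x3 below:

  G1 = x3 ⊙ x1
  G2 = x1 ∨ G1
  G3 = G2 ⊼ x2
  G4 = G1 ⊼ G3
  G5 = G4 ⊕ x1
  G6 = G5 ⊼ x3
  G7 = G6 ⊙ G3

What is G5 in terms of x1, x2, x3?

((x3 ⊙ x1) ⊼ ((x1 ∨ (x3 ⊙ x1)) ⊼ x2)) ⊕ x1

G1 = x3 ⊙ x1
G2 = x1 ∨ G1 = x1 ∨ (x3 ⊙ x1)
G3 = G2 ⊼ x2 = (x1 ∨ (x3 ⊙ x1)) ⊼ x2
G4 = G1 ⊼ G3 = (x3 ⊙ x1) ⊼ ((x1 ∨ (x3 ⊙ x1)) ⊼ x2)
G5 = G4 ⊕ x1 = ((x3 ⊙ x1) ⊼ ((x1 ∨ (x3 ⊙ x1)) ⊼ x2)) ⊕ x1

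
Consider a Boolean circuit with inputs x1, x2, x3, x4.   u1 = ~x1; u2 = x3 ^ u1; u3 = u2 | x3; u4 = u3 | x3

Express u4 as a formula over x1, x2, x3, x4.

((x3 ^ ~x1) | x3) | x3

u1 = ~x1
u2 = x3 ^ u1 = x3 ^ ~x1
u3 = u2 | x3 = (x3 ^ ~x1) | x3
u4 = u3 | x3 = ((x3 ^ ~x1) | x3) | x3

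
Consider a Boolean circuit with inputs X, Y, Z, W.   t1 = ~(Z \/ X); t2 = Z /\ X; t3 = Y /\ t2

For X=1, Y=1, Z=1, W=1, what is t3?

t2 = 1 /\ 1 = 1
t3 = 1 /\ 1 = 1

1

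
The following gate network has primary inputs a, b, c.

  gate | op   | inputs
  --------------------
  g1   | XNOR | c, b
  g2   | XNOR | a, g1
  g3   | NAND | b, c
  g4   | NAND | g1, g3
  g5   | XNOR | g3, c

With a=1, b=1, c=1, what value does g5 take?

g3 = 1 NAND 1 = 0
g5 = 0 XNOR 1 = 0

0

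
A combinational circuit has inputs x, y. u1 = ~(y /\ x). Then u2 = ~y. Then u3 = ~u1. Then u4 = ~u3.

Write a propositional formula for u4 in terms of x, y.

~~(~(y /\ x))

u1 = ~(y /\ x)
u3 = ~u1 = ~(~(y /\ x))
u4 = ~u3 = ~~(~(y /\ x))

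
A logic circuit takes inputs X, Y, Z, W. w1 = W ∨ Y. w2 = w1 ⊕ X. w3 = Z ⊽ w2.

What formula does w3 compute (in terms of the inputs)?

w1 = W ∨ Y
w2 = w1 ⊕ X = (W ∨ Y) ⊕ X
w3 = Z ⊽ w2 = Z ⊽ ((W ∨ Y) ⊕ X)

Z ⊽ ((W ∨ Y) ⊕ X)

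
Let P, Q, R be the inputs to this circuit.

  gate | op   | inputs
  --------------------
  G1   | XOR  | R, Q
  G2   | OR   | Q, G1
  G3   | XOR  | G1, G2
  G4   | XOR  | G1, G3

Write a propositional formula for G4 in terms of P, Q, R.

G1 = R XOR Q
G2 = Q OR G1 = Q OR (R XOR Q)
G3 = G1 XOR G2 = (R XOR Q) XOR (Q OR (R XOR Q))
G4 = G1 XOR G3 = (R XOR Q) XOR ((R XOR Q) XOR (Q OR (R XOR Q)))

(R XOR Q) XOR ((R XOR Q) XOR (Q OR (R XOR Q)))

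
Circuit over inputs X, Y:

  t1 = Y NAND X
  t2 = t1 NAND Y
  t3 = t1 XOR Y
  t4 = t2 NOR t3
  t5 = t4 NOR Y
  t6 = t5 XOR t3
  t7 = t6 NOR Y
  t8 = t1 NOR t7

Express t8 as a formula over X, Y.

t1 = Y NAND X
t2 = t1 NAND Y = (Y NAND X) NAND Y
t3 = t1 XOR Y = (Y NAND X) XOR Y
t4 = t2 NOR t3 = ((Y NAND X) NAND Y) NOR ((Y NAND X) XOR Y)
t5 = t4 NOR Y = (((Y NAND X) NAND Y) NOR ((Y NAND X) XOR Y)) NOR Y
t6 = t5 XOR t3 = ((((Y NAND X) NAND Y) NOR ((Y NAND X) XOR Y)) NOR Y) XOR ((Y NAND X) XOR Y)
t7 = t6 NOR Y = (((((Y NAND X) NAND Y) NOR ((Y NAND X) XOR Y)) NOR Y) XOR ((Y NAND X) XOR Y)) NOR Y
t8 = t1 NOR t7 = (Y NAND X) NOR ((((((Y NAND X) NAND Y) NOR ((Y NAND X) XOR Y)) NOR Y) XOR ((Y NAND X) XOR Y)) NOR Y)

(Y NAND X) NOR ((((((Y NAND X) NAND Y) NOR ((Y NAND X) XOR Y)) NOR Y) XOR ((Y NAND X) XOR Y)) NOR Y)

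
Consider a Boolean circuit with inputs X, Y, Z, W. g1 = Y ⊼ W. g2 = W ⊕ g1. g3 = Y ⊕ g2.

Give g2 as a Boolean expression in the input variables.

W ⊕ (Y ⊼ W)

g1 = Y ⊼ W
g2 = W ⊕ g1 = W ⊕ (Y ⊼ W)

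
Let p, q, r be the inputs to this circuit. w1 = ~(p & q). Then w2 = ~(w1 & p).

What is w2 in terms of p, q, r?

~((~(p & q)) & p)

w1 = ~(p & q)
w2 = ~(w1 & p) = ~((~(p & q)) & p)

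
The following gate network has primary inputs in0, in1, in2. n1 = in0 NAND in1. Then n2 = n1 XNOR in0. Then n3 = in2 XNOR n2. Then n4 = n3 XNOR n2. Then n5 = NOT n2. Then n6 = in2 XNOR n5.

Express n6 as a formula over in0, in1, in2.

in2 XNOR NOT ((in0 NAND in1) XNOR in0)

n1 = in0 NAND in1
n2 = n1 XNOR in0 = (in0 NAND in1) XNOR in0
n5 = NOT n2 = NOT ((in0 NAND in1) XNOR in0)
n6 = in2 XNOR n5 = in2 XNOR NOT ((in0 NAND in1) XNOR in0)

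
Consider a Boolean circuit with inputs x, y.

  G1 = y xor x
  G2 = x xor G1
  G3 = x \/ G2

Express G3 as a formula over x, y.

G1 = y xor x
G2 = x xor G1 = x xor (y xor x)
G3 = x \/ G2 = x \/ (x xor (y xor x))

x \/ (x xor (y xor x))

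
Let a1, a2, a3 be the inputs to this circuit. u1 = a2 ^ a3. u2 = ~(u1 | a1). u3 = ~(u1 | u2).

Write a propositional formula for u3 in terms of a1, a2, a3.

~((a2 ^ a3) | (~((a2 ^ a3) | a1)))

u1 = a2 ^ a3
u2 = ~(u1 | a1) = ~((a2 ^ a3) | a1)
u3 = ~(u1 | u2) = ~((a2 ^ a3) | (~((a2 ^ a3) | a1)))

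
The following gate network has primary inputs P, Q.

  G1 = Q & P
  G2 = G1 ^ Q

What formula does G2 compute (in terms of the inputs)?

(Q & P) ^ Q

G1 = Q & P
G2 = G1 ^ Q = (Q & P) ^ Q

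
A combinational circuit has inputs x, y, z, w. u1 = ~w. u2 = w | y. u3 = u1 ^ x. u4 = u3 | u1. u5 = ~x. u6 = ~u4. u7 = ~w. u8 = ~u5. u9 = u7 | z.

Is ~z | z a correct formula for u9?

u7 = ~w
u9 = u7 | z = ~w | z
At x=0, y=0, z=0, w=1: circuit gives 0, formula gives 1.

No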